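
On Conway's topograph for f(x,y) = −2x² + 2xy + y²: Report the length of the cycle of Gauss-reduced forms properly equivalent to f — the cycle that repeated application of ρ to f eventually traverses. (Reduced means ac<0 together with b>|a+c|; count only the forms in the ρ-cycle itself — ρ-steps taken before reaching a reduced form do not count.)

D = 12, ⌊√D⌋ = 3
river: ρ → (1,2,-2)
river: ρ → (-2,2,1)
ρ-cycle length = 2 (tail of 0 descent steps not counted)

2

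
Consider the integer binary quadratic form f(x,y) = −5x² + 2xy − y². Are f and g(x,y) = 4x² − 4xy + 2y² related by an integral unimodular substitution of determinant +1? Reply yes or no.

D₁ = -16, D₂ = -16
f is negative-definite; reduce −f:
−f: flip: (5,-2,1)→(1,2,5)
−f: translate: b→0 (≡2 mod 2), so (1,2,5)→(1,0,4)
−f: reduced (well bottom): (1,0,4) with a≤c, −a<b≤a
flip sign back: reduced form of f is (-1,0,-4)
g: translate: b→4 (≡-4 mod 8), so (4,-4,2)→(4,4,2)
g: flip: (4,4,2)→(2,-4,4)
g: translate: b→0 (≡-4 mod 4), so (2,-4,4)→(2,0,2)
g: reduced (well bottom): (2,0,2) with a≤c, −a<b≤a
reduced forms (-1, 0, -4) vs (2, 0, 2) ⇒ inequivalent

no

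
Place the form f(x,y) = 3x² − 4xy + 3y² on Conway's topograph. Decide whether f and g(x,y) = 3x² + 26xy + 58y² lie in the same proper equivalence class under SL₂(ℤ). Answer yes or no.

D₁ = -20, D₂ = -20
f: translate: b→2 (≡-4 mod 6), so (3,-4,3)→(3,2,2)
f: flip: (3,2,2)→(2,-2,3)
f: translate: b→2 (≡-2 mod 4), so (2,-2,3)→(2,2,3)
f: reduced (well bottom): (2,2,3) with a≤c, −a<b≤a
g: translate: b→2 (≡26 mod 6), so (3,26,58)→(3,2,2)
g: flip: (3,2,2)→(2,-2,3)
g: translate: b→2 (≡-2 mod 4), so (2,-2,3)→(2,2,3)
g: reduced (well bottom): (2,2,3) with a≤c, −a<b≤a
reduced forms (2, 2, 3) vs (2, 2, 3) ⇒ equivalent

yes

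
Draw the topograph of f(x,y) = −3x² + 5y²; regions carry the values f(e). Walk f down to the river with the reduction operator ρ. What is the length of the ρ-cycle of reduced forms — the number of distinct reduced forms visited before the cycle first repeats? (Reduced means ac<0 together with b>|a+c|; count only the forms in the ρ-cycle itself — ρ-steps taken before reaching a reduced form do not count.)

D = 60, ⌊√D⌋ = 7
descent: ρ → (5,0,-3)
descent: ρ → (-3,6,2)  [lands on river]
river: ρ → (2,6,-3)
ρ-cycle length = 2 (tail of 2 descent steps not counted)

2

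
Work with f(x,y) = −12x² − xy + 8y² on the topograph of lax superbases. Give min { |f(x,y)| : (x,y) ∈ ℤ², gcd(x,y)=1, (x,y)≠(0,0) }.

descent: ρ → (8,17,-3)  [lands on river]
river: ρ → (-3,19,2)
river: ρ → (2,17,-12)
river: ρ → (-12,7,7)
river: ρ → (7,7,-12)
river: ρ → (-12,17,2)
river: ρ → (2,19,-3)
river: ρ → (-3,17,8)
river: ρ → (8,15,-5)
river: ρ → (-5,15,8)
closes: descent 1, river 10
min |a| on river = 2

2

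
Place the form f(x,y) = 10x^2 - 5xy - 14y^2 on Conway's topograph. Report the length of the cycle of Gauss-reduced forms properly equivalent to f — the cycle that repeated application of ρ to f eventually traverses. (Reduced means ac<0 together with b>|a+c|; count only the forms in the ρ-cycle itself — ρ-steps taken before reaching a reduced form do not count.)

D = 585, ⌊√D⌋ = 24
descent: ρ → (-14,5,10)  [lands on river]
river: ρ → (10,15,-9)
river: ρ → (-9,21,4)
river: ρ → (4,19,-14)
river: ρ → (-14,9,9)
river: ρ → (9,9,-14)
river: ρ → (-14,19,4)
river: ρ → (4,21,-9)
river: ρ → (-9,15,10)
river: ρ → (10,5,-14)
river: ρ → (-14,23,1)
river: ρ → (1,23,-14)
ρ-cycle length = 12 (tail of 1 descent step not counted)

12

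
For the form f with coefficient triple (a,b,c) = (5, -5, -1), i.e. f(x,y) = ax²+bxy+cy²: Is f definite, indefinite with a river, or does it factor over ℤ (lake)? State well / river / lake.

D = b²−4ac = (-5)² − 4·5·(-1) = 45
D > 0 non-square ⇒ indefinite ⇒ periodic river

river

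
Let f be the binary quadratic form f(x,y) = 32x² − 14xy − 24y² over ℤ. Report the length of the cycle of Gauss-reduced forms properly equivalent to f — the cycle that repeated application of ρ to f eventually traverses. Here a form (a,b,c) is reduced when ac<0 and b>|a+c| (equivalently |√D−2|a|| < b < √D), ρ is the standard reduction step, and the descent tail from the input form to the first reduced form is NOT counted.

D = 3268, ⌊√D⌋ = 57
descent: ρ → (-24,14,32)  [lands on river]
river: ρ → (32,50,-6)
river: ρ → (-6,46,48)
river: ρ → (48,50,-4)
river: ρ → (-4,54,22)
river: ρ → (22,34,-24)
ρ-cycle length = 6 (tail of 1 descent step not counted)

6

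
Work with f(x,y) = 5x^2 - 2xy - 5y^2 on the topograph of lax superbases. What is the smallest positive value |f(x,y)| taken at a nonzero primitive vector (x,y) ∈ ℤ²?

descent: ρ → (-5,2,5)  [lands on river]
river: ρ → (5,8,-2)
river: ρ → (-2,8,5)
river: ρ → (5,2,-5)
river: ρ → (-5,8,2)
river: ρ → (2,8,-5)
closes: descent 1, river 6
min |a| on river = 2

2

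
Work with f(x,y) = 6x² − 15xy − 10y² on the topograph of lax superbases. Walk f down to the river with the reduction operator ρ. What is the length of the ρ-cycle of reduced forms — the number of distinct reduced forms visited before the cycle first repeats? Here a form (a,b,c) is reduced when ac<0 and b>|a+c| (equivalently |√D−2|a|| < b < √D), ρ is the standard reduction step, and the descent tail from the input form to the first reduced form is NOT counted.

D = 465, ⌊√D⌋ = 21
descent: ρ → (-10,15,6)  [lands on river]
river: ρ → (6,21,-1)
river: ρ → (-1,21,6)
river: ρ → (6,15,-10)
river: ρ → (-10,5,11)
river: ρ → (11,17,-4)
river: ρ → (-4,15,15)
river: ρ → (15,15,-4)
river: ρ → (-4,17,11)
river: ρ → (11,5,-10)
ρ-cycle length = 10 (tail of 1 descent step not counted)

10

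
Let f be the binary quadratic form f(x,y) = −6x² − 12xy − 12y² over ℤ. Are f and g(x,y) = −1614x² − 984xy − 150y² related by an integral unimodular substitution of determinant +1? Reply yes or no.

D₁ = -144, D₂ = -144
f is negative-definite; reduce −f:
−f: translate: b→0 (≡12 mod 12), so (6,12,12)→(6,0,6)
−f: reduced (well bottom): (6,0,6) with a≤c, −a<b≤a
flip sign back: reduced form of f is (-6,0,-6)
g is negative-definite; reduce −g:
−g: flip: (1614,984,150)→(150,-984,1614)
−g: translate: b→-84 (≡-984 mod 300), so (150,-984,1614)→(150,-84,12)
−g: flip: (150,-84,12)→(12,84,150)
−g: translate: b→12 (≡84 mod 24), so (12,84,150)→(12,12,6)
−g: flip: (12,12,6)→(6,-12,12)
−g: translate: b→0 (≡-12 mod 12), so (6,-12,12)→(6,0,6)
−g: reduced (well bottom): (6,0,6) with a≤c, −a<b≤a
flip sign back: reduced form of g is (-6,0,-6)
reduced forms (-6, 0, -6) vs (-6, 0, -6) ⇒ equivalent

yes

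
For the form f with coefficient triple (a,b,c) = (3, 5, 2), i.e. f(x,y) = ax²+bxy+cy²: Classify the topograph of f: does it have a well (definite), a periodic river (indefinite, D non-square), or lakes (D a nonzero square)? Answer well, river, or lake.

D = b²−4ac = 5² − 4·3·2 = 1
D = 1² is a perfect square ⇒ form factors over ℤ ⇒ lakes

lake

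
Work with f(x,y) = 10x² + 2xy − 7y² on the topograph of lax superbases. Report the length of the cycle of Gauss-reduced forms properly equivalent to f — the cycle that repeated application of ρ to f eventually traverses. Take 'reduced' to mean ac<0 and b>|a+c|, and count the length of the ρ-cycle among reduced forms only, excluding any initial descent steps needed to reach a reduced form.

D = 284, ⌊√D⌋ = 16
descent: ρ → (-7,12,5)  [lands on river]
river: ρ → (5,8,-11)
river: ρ → (-11,14,2)
river: ρ → (2,14,-11)
river: ρ → (-11,8,5)
river: ρ → (5,12,-7)
river: ρ → (-7,16,1)
river: ρ → (1,16,-7)
ρ-cycle length = 8 (tail of 1 descent step not counted)

8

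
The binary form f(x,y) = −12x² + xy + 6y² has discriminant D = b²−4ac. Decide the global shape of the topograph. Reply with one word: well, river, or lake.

D = b²−4ac = 1² − 4·(-12)·6 = 289
D = 17² is a perfect square ⇒ form factors over ℤ ⇒ lakes

lake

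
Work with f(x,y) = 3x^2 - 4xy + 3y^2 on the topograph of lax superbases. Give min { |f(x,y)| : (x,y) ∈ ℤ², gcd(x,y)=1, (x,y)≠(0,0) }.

translate: b→2 (≡-4 mod 6), so (3,-4,3)→(3,2,2)
flip: (3,2,2)→(2,-2,3)
translate: b→2 (≡-2 mod 4), so (2,-2,3)→(2,2,3)
reduced (well bottom): (2,2,3) with a≤c, −a<b≤a
well minimum = a = 2

2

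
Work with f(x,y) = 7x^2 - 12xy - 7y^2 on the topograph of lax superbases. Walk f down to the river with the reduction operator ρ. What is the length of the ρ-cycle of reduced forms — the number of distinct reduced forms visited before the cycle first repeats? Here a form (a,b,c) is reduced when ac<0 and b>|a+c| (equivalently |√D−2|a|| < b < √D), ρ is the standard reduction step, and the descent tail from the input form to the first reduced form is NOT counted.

D = 340, ⌊√D⌋ = 18
descent: ρ → (-7,12,7)  [lands on river]
river: ρ → (7,16,-3)
river: ρ → (-3,14,12)
river: ρ → (12,10,-5)
river: ρ → (-5,10,12)
river: ρ → (12,14,-3)
river: ρ → (-3,16,7)
river: ρ → (7,12,-7)
river: ρ → (-7,16,3)
river: ρ → (3,14,-12)
river: ρ → (-12,10,5)
river: ρ → (5,10,-12)
river: ρ → (-12,14,3)
river: ρ → (3,16,-7)
ρ-cycle length = 14 (tail of 1 descent step not counted)

14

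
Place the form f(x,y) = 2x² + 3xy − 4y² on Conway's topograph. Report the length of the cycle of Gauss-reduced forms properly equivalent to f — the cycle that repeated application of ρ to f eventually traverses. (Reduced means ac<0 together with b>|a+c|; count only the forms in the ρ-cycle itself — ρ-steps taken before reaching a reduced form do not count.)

D = 41, ⌊√D⌋ = 6
river: ρ → (-4,5,1)
river: ρ → (1,5,-4)
river: ρ → (-4,3,2)
river: ρ → (2,5,-2)
river: ρ → (-2,3,4)
river: ρ → (4,5,-1)
river: ρ → (-1,5,4)
river: ρ → (4,3,-2)
river: ρ → (-2,5,2)
river: ρ → (2,3,-4)
ρ-cycle length = 10 (tail of 0 descent steps not counted)

10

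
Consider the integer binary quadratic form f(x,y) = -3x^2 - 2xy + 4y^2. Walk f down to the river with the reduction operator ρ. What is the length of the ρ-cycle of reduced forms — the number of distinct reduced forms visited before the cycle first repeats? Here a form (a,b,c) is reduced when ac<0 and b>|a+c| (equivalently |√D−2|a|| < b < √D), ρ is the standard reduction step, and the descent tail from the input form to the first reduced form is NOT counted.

D = 52, ⌊√D⌋ = 7
descent: ρ → (4,2,-3)  [lands on river]
river: ρ → (-3,4,3)
river: ρ → (3,2,-4)
river: ρ → (-4,6,1)
river: ρ → (1,6,-4)
river: ρ → (-4,2,3)
river: ρ → (3,4,-3)
river: ρ → (-3,2,4)
river: ρ → (4,6,-1)
river: ρ → (-1,6,4)
ρ-cycle length = 10 (tail of 1 descent step not counted)

10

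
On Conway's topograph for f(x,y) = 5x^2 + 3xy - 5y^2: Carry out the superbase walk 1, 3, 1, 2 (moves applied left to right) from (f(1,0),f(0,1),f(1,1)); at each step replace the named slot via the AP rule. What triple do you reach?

start (5,-5,3) = (f(1,0),f(0,1),f(1,1))
replace slot 1: 2·((-5)+3) − 5 = -9 → (-9,-5,3)
replace slot 3: 2·((-9)+(-5)) − 3 = -31 → (-9,-5,-31)
replace slot 1: 2·((-5)+(-31)) − (-9) = -63 → (-63,-5,-31)
replace slot 2: 2·((-63)+(-31)) − (-5) = -183 → (-63,-183,-31)

-63,-183,-31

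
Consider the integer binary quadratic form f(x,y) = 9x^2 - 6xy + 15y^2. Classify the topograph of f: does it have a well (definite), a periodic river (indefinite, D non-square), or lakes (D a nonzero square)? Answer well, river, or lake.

D = b²−4ac = (-6)² − 4·9·15 = -504
D < 0 ⇒ definite ⇒ every region one sign ⇒ single well

well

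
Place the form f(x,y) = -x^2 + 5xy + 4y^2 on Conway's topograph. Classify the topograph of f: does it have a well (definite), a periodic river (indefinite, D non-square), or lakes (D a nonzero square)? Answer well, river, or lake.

D = b²−4ac = 5² − 4·(-1)·4 = 41
D > 0 non-square ⇒ indefinite ⇒ periodic river

river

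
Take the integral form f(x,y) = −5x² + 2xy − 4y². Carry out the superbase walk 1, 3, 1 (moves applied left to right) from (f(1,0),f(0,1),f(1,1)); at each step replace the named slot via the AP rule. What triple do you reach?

start (-5,-4,-7) = (f(1,0),f(0,1),f(1,1))
replace slot 1: 2·((-4)+(-7)) − (-5) = -17 → (-17,-4,-7)
replace slot 3: 2·((-17)+(-4)) − (-7) = -35 → (-17,-4,-35)
replace slot 1: 2·((-4)+(-35)) − (-17) = -61 → (-61,-4,-35)

-61,-4,-35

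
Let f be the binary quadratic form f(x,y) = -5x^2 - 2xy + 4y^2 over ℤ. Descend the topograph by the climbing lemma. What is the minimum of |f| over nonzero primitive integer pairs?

descent: ρ → (4,2,-5)  [lands on river]
river: ρ → (-5,8,1)
river: ρ → (1,8,-5)
river: ρ → (-5,2,4)
river: ρ → (4,6,-3)
river: ρ → (-3,6,4)
closes: descent 1, river 6
min |a| on river = 1

1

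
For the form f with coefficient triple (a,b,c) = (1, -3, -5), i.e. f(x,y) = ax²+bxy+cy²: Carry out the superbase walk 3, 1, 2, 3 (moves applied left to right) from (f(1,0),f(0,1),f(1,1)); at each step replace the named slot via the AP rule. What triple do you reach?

start (1,-5,-7) = (f(1,0),f(0,1),f(1,1))
replace slot 3: 2·(1+(-5)) − (-7) = -1 → (1,-5,-1)
replace slot 1: 2·((-5)+(-1)) − 1 = -13 → (-13,-5,-1)
replace slot 2: 2·((-13)+(-1)) − (-5) = -23 → (-13,-23,-1)
replace slot 3: 2·((-13)+(-23)) − (-1) = -71 → (-13,-23,-71)

-13,-23,-71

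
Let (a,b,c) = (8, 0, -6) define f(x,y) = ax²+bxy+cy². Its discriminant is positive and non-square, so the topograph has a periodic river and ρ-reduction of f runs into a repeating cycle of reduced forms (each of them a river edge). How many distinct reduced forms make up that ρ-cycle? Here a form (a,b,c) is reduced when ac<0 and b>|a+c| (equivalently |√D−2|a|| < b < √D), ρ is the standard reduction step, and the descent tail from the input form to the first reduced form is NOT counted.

D = 192, ⌊√D⌋ = 13
descent: ρ → (-6,12,2)  [lands on river]
river: ρ → (2,12,-6)
ρ-cycle length = 2 (tail of 1 descent step not counted)

2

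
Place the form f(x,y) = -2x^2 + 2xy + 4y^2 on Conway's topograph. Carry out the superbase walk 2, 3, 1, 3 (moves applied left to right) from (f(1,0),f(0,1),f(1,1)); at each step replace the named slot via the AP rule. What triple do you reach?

start (-2,4,4) = (f(1,0),f(0,1),f(1,1))
replace slot 2: 2·((-2)+4) − 4 = 0 → (-2,0,4)
replace slot 3: 2·((-2)+0) − 4 = -8 → (-2,0,-8)
replace slot 1: 2·(0+(-8)) − (-2) = -14 → (-14,0,-8)
replace slot 3: 2·((-14)+0) − (-8) = -20 → (-14,0,-20)

-14,0,-20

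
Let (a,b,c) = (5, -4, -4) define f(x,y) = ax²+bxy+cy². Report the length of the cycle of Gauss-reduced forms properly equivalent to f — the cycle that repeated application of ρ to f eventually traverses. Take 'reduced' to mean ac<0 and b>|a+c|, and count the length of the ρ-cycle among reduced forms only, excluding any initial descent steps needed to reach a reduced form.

D = 96, ⌊√D⌋ = 9
descent: ρ → (-4,4,5)  [lands on river]
river: ρ → (5,6,-3)
river: ρ → (-3,6,5)
river: ρ → (5,4,-4)
ρ-cycle length = 4 (tail of 1 descent step not counted)

4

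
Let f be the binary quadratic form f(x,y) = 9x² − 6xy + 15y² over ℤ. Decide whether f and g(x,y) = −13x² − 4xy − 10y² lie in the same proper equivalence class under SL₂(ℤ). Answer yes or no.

D₁ = -504, D₂ = -504
f: reduced (well bottom): (9,-6,15) with a≤c, −a<b≤a
g is negative-definite; reduce −g:
−g: flip: (13,4,10)→(10,-4,13)
−g: reduced (well bottom): (10,-4,13) with a≤c, −a<b≤a
flip sign back: reduced form of g is (-10,4,-13)
reduced forms (9, -6, 15) vs (-10, 4, -13) ⇒ inequivalent

no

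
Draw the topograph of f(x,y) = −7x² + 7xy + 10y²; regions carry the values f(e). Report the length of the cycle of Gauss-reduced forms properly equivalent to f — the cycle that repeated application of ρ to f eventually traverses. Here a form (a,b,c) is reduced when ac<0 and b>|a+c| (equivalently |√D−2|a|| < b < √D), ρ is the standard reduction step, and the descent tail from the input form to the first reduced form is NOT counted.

D = 329, ⌊√D⌋ = 18
river: ρ → (10,13,-4)
river: ρ → (-4,11,13)
river: ρ → (13,15,-2)
river: ρ → (-2,17,5)
river: ρ → (5,13,-8)
river: ρ → (-8,3,10)
river: ρ → (10,17,-1)
river: ρ → (-1,17,10)
river: ρ → (10,3,-8)
river: ρ → (-8,13,5)
river: ρ → (5,17,-2)
river: ρ → (-2,15,13)
river: ρ → (13,11,-4)
river: ρ → (-4,13,10)
river: ρ → (10,7,-7)
river: ρ → (-7,7,10)
ρ-cycle length = 16 (tail of 0 descent steps not counted)

16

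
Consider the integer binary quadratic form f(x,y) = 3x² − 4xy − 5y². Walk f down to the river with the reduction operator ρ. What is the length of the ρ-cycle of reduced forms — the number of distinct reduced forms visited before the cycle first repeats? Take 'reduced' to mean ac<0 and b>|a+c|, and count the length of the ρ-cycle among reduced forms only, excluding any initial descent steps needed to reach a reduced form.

D = 76, ⌊√D⌋ = 8
descent: ρ → (-5,4,3)  [lands on river]
river: ρ → (3,8,-1)
river: ρ → (-1,8,3)
river: ρ → (3,4,-5)
river: ρ → (-5,6,2)
river: ρ → (2,6,-5)
ρ-cycle length = 6 (tail of 1 descent step not counted)

6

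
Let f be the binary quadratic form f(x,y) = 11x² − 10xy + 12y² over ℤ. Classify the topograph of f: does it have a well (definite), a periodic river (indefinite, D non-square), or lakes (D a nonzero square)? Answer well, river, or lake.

D = b²−4ac = (-10)² − 4·11·12 = -428
D < 0 ⇒ definite ⇒ every region one sign ⇒ single well

well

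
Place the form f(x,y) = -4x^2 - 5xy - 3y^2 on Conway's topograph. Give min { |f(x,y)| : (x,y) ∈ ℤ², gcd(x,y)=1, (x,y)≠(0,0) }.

translate: b→-3 (≡5 mod 8), so (4,5,3)→(4,-3,2)
flip: (4,-3,2)→(2,3,4)
translate: b→-1 (≡3 mod 4), so (2,3,4)→(2,-1,3)
reduced (well bottom): (2,-1,3) with a≤c, −a<b≤a
well minimum |f| = |-2| = 2 (negative-definite)

2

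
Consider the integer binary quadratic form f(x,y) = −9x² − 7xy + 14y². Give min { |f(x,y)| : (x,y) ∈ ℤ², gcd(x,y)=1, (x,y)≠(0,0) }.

descent: ρ → (14,7,-9)  [lands on river]
river: ρ → (-9,11,12)
river: ρ → (12,13,-8)
river: ρ → (-8,19,6)
river: ρ → (6,17,-11)
river: ρ → (-11,5,12)
river: ρ → (12,19,-4)
river: ρ → (-4,21,7)
river: ρ → (7,21,-4)
river: ρ → (-4,19,12)
river: ρ → (12,5,-11)
river: ρ → (-11,17,6)
river: ρ → (6,19,-8)
river: ρ → (-8,13,12)
river: ρ → (12,11,-9)
river: ρ → (-9,7,14)
river: ρ → (14,21,-2)
river: ρ → (-2,23,3)
river: ρ → (3,19,-16)
river: ρ → (-16,13,6)
river: ρ → (6,23,-1)
river: ρ → (-1,23,6)
river: ρ → (6,13,-16)
river: ρ → (-16,19,3)
river: ρ → (3,23,-2)
river: ρ → (-2,21,14)
closes: descent 1, river 26
min |a| on river = 1

1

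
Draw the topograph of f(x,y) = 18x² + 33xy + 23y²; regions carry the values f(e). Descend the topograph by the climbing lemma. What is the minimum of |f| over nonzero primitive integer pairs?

translate: b→-3 (≡33 mod 36), so (18,33,23)→(18,-3,8)
flip: (18,-3,8)→(8,3,18)
reduced (well bottom): (8,3,18) with a≤c, −a<b≤a
well minimum = a = 8

8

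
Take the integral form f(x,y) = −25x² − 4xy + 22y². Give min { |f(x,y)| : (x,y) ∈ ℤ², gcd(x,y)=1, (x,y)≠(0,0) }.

descent: ρ → (22,4,-25)  [lands on river]
river: ρ → (-25,46,1)
river: ρ → (1,46,-25)
river: ρ → (-25,4,22)
river: ρ → (22,40,-7)
river: ρ → (-7,44,10)
river: ρ → (10,36,-23)
river: ρ → (-23,10,23)
river: ρ → (23,36,-10)
river: ρ → (-10,44,7)
river: ρ → (7,40,-22)
river: ρ → (-22,4,25)
river: ρ → (25,46,-1)
river: ρ → (-1,46,25)
river: ρ → (25,4,-22)
river: ρ → (-22,40,7)
river: ρ → (7,44,-10)
river: ρ → (-10,36,23)
river: ρ → (23,10,-23)
river: ρ → (-23,36,10)
river: ρ → (10,44,-7)
river: ρ → (-7,40,22)
closes: descent 1, river 22
min |a| on river = 1

1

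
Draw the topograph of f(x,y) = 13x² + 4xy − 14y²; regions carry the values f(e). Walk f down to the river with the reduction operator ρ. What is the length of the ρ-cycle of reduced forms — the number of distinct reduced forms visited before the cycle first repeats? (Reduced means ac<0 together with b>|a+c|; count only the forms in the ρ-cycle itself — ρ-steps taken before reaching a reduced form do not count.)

D = 744, ⌊√D⌋ = 27
river: ρ → (-14,24,3)
river: ρ → (3,24,-14)
river: ρ → (-14,4,13)
river: ρ → (13,22,-5)
river: ρ → (-5,18,21)
river: ρ → (21,24,-2)
river: ρ → (-2,24,21)
river: ρ → (21,18,-5)
river: ρ → (-5,22,13)
river: ρ → (13,4,-14)
ρ-cycle length = 10 (tail of 0 descent steps not counted)

10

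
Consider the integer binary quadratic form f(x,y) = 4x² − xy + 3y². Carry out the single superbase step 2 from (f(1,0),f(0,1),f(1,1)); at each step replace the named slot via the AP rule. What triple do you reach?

start (4,3,6) = (f(1,0),f(0,1),f(1,1))
replace slot 2: 2·(4+6) − 3 = 17 → (4,17,6)

4,17,6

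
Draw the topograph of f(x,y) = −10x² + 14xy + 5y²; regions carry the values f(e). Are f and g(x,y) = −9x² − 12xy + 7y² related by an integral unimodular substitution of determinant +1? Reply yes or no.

D₁ = 396, D₂ = 396
river cycle of f (length 4): (5, 16, -7), (-7, 12, 9), (9, 6, -10), (-10, 14, 5)
river cycle of g (length 4): (7, 12, -9), (-9, 6, 10), (10, 14, -5), (-5, 16, 7)
cycles differ ⇒ inequivalent

no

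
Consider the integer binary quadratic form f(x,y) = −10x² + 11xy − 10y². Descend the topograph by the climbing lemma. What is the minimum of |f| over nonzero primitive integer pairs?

translate: b→9 (≡-11 mod 20), so (10,-11,10)→(10,9,9)
flip: (10,9,9)→(9,-9,10)
translate: b→9 (≡-9 mod 18), so (9,-9,10)→(9,9,10)
reduced (well bottom): (9,9,10) with a≤c, −a<b≤a
well minimum |f| = |-9| = 9 (negative-definite)

9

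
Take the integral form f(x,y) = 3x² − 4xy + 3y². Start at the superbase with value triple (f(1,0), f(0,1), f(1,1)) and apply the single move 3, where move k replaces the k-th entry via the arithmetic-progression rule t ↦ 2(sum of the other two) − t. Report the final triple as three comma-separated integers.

start (3,3,2) = (f(1,0),f(0,1),f(1,1))
replace slot 3: 2·(3+3) − 2 = 10 → (3,3,10)

3,3,10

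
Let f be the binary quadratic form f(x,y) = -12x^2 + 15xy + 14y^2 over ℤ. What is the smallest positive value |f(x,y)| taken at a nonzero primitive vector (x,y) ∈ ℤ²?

river: ρ → (14,13,-13)
river: ρ → (-13,13,14)
river: ρ → (14,15,-12)
river: ρ → (-12,9,17)
river: ρ → (17,25,-4)
river: ρ → (-4,23,23)
river: ρ → (23,23,-4)
river: ρ → (-4,25,17)
river: ρ → (17,9,-12)
river: ρ → (-12,15,14)
closes: descent 0, river 10
min |a| on river = 4

4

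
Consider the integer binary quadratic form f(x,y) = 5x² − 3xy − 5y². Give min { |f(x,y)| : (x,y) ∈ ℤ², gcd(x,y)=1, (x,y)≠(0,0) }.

descent: ρ → (-5,3,5)  [lands on river]
river: ρ → (5,7,-3)
river: ρ → (-3,5,7)
river: ρ → (7,9,-1)
river: ρ → (-1,9,7)
river: ρ → (7,5,-3)
river: ρ → (-3,7,5)
river: ρ → (5,3,-5)
river: ρ → (-5,7,3)
river: ρ → (3,5,-7)
river: ρ → (-7,9,1)
river: ρ → (1,9,-7)
river: ρ → (-7,5,3)
river: ρ → (3,7,-5)
closes: descent 1, river 14
min |a| on river = 1

1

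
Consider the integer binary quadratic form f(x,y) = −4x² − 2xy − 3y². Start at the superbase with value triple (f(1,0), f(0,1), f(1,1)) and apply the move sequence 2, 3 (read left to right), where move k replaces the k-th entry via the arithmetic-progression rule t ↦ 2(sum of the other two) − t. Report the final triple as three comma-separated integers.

start (-4,-3,-9) = (f(1,0),f(0,1),f(1,1))
replace slot 2: 2·((-4)+(-9)) − (-3) = -23 → (-4,-23,-9)
replace slot 3: 2·((-4)+(-23)) − (-9) = -45 → (-4,-23,-45)

-4,-23,-45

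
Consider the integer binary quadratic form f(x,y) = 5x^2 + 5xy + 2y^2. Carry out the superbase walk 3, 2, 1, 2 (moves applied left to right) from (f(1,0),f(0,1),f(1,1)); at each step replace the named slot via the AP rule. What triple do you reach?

start (5,2,12) = (f(1,0),f(0,1),f(1,1))
replace slot 3: 2·(5+2) − 12 = 2 → (5,2,2)
replace slot 2: 2·(5+2) − 2 = 12 → (5,12,2)
replace slot 1: 2·(12+2) − 5 = 23 → (23,12,2)
replace slot 2: 2·(23+2) − 12 = 38 → (23,38,2)

23,38,2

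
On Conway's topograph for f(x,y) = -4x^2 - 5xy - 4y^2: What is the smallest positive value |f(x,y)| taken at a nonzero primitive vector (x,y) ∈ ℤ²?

translate: b→-3 (≡5 mod 8), so (4,5,4)→(4,-3,3)
flip: (4,-3,3)→(3,3,4)
reduced (well bottom): (3,3,4) with a≤c, −a<b≤a
well minimum |f| = |-3| = 3 (negative-definite)

3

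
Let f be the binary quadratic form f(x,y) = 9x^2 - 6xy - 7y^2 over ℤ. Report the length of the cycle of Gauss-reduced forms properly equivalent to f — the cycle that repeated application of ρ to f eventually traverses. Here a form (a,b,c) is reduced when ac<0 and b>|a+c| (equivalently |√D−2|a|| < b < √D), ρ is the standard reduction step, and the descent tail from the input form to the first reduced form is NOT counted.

D = 288, ⌊√D⌋ = 16
descent: ρ → (-7,6,9)  [lands on river]
river: ρ → (9,12,-4)
river: ρ → (-4,12,9)
river: ρ → (9,6,-7)
river: ρ → (-7,8,8)
river: ρ → (8,8,-7)
ρ-cycle length = 6 (tail of 1 descent step not counted)

6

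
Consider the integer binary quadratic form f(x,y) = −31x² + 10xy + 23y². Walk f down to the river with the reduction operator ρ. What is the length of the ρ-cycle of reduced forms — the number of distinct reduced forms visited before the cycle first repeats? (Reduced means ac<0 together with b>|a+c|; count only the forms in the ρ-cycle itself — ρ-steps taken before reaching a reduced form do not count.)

D = 2952, ⌊√D⌋ = 54
river: ρ → (23,36,-18)
river: ρ → (-18,36,23)
river: ρ → (23,10,-31)
river: ρ → (-31,52,2)
river: ρ → (2,52,-31)
river: ρ → (-31,10,23)
ρ-cycle length = 6 (tail of 0 descent steps not counted)

6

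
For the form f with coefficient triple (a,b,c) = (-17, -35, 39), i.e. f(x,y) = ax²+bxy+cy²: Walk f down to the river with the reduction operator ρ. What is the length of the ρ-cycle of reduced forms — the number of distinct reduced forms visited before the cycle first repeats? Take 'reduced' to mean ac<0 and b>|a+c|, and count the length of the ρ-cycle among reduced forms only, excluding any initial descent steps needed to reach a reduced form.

D = 3877, ⌊√D⌋ = 62
descent: ρ → (39,35,-17)  [lands on river]
river: ρ → (-17,33,41)
river: ρ → (41,49,-9)
river: ρ → (-9,59,11)
river: ρ → (11,51,-29)
river: ρ → (-29,7,33)
river: ρ → (33,59,-3)
river: ρ → (-3,61,13)
river: ρ → (13,43,-39)
river: ρ → (-39,35,17)
river: ρ → (17,33,-41)
river: ρ → (-41,49,9)
river: ρ → (9,59,-11)
river: ρ → (-11,51,29)
river: ρ → (29,7,-33)
river: ρ → (-33,59,3)
river: ρ → (3,61,-13)
river: ρ → (-13,43,39)
ρ-cycle length = 18 (tail of 1 descent step not counted)

18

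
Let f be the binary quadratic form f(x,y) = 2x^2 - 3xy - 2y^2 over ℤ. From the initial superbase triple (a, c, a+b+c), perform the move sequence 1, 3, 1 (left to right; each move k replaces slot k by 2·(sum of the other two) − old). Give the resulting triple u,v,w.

start (2,-2,-3) = (f(1,0),f(0,1),f(1,1))
replace slot 1: 2·((-2)+(-3)) − 2 = -12 → (-12,-2,-3)
replace slot 3: 2·((-12)+(-2)) − (-3) = -25 → (-12,-2,-25)
replace slot 1: 2·((-2)+(-25)) − (-12) = -42 → (-42,-2,-25)

-42,-2,-25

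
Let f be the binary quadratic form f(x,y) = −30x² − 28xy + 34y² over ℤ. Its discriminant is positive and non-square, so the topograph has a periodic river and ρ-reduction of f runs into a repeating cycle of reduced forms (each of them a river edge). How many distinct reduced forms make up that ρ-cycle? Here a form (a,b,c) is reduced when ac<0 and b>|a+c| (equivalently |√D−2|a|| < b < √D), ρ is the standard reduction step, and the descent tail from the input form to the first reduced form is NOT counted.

D = 4864, ⌊√D⌋ = 69
descent: ρ → (34,28,-30)  [lands on river]
river: ρ → (-30,32,32)
river: ρ → (32,32,-30)
river: ρ → (-30,28,34)
river: ρ → (34,40,-24)
river: ρ → (-24,56,18)
river: ρ → (18,52,-30)
river: ρ → (-30,68,2)
river: ρ → (2,68,-30)
river: ρ → (-30,52,18)
river: ρ → (18,56,-24)
river: ρ → (-24,40,34)
ρ-cycle length = 12 (tail of 1 descent step not counted)

12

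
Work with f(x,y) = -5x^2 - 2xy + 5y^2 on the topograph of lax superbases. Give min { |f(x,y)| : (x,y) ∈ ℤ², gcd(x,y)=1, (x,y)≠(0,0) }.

descent: ρ → (5,2,-5)  [lands on river]
river: ρ → (-5,8,2)
river: ρ → (2,8,-5)
river: ρ → (-5,2,5)
river: ρ → (5,8,-2)
river: ρ → (-2,8,5)
closes: descent 1, river 6
min |a| on river = 2

2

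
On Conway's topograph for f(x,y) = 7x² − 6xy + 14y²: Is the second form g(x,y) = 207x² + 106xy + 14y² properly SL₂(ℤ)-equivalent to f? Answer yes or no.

D₁ = -356, D₂ = -356
f: reduced (well bottom): (7,-6,14) with a≤c, −a<b≤a
g: flip: (207,106,14)→(14,-106,207)
g: translate: b→6 (≡-106 mod 28), so (14,-106,207)→(14,6,7)
g: flip: (14,6,7)→(7,-6,14)
g: reduced (well bottom): (7,-6,14) with a≤c, −a<b≤a
reduced forms (7, -6, 14) vs (7, -6, 14) ⇒ equivalent

yes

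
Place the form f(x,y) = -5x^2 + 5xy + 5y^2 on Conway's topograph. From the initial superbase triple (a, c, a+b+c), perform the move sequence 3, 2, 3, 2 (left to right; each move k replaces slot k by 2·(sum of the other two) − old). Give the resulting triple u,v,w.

start (-5,5,5) = (f(1,0),f(0,1),f(1,1))
replace slot 3: 2·((-5)+5) − 5 = -5 → (-5,5,-5)
replace slot 2: 2·((-5)+(-5)) − 5 = -25 → (-5,-25,-5)
replace slot 3: 2·((-5)+(-25)) − (-5) = -55 → (-5,-25,-55)
replace slot 2: 2·((-5)+(-55)) − (-25) = -95 → (-5,-95,-55)

-5,-95,-55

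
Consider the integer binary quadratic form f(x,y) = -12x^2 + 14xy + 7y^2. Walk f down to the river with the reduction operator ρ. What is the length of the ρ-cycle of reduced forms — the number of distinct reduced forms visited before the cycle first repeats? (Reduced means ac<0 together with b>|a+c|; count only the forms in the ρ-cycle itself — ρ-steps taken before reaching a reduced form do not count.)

D = 532, ⌊√D⌋ = 23
river: ρ → (7,14,-12)
river: ρ → (-12,10,9)
river: ρ → (9,8,-13)
river: ρ → (-13,18,4)
river: ρ → (4,22,-3)
river: ρ → (-3,20,11)
river: ρ → (11,2,-12)
river: ρ → (-12,22,1)
river: ρ → (1,22,-12)
river: ρ → (-12,2,11)
river: ρ → (11,20,-3)
river: ρ → (-3,22,4)
river: ρ → (4,18,-13)
river: ρ → (-13,8,9)
river: ρ → (9,10,-12)
river: ρ → (-12,14,7)
ρ-cycle length = 16 (tail of 0 descent steps not counted)

16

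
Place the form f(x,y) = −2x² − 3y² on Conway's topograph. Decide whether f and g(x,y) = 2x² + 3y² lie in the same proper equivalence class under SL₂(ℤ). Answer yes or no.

D₁ = -24, D₂ = -24
f is negative-definite; reduce −f:
−f: reduced (well bottom): (2,0,3) with a≤c, −a<b≤a
flip sign back: reduced form of f is (-2,0,-3)
g: reduced (well bottom): (2,0,3) with a≤c, −a<b≤a
reduced forms (-2, 0, -3) vs (2, 0, 3) ⇒ inequivalent

no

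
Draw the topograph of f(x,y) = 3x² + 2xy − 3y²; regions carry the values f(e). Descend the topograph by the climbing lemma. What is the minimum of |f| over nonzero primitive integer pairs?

river: ρ → (-3,4,2)
river: ρ → (2,4,-3)
river: ρ → (-3,2,3)
river: ρ → (3,4,-2)
river: ρ → (-2,4,3)
river: ρ → (3,2,-3)
closes: descent 0, river 6
min |a| on river = 2

2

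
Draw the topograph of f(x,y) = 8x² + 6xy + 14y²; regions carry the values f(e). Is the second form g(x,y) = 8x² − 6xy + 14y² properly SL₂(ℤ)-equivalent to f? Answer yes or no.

D₁ = -412, D₂ = -412
f: reduced (well bottom): (8,6,14) with a≤c, −a<b≤a
g: reduced (well bottom): (8,-6,14) with a≤c, −a<b≤a
reduced forms (8, 6, 14) vs (8, -6, 14) ⇒ inequivalent

no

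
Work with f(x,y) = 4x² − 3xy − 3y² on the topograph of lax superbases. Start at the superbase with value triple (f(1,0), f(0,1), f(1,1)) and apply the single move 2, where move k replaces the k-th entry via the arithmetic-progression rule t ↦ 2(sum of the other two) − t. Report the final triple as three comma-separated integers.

start (4,-3,-2) = (f(1,0),f(0,1),f(1,1))
replace slot 2: 2·(4+(-2)) − (-3) = 7 → (4,7,-2)

4,7,-2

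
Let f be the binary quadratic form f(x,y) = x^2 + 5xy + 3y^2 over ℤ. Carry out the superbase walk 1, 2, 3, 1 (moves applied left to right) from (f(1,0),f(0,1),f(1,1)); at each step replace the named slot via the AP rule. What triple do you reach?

start (1,3,9) = (f(1,0),f(0,1),f(1,1))
replace slot 1: 2·(3+9) − 1 = 23 → (23,3,9)
replace slot 2: 2·(23+9) − 3 = 61 → (23,61,9)
replace slot 3: 2·(23+61) − 9 = 159 → (23,61,159)
replace slot 1: 2·(61+159) − 23 = 417 → (417,61,159)

417,61,159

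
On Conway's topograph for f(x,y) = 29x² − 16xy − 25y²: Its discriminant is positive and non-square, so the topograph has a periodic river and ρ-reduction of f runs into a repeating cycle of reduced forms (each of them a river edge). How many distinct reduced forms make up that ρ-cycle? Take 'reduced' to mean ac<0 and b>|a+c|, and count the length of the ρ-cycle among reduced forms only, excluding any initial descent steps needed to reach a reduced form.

D = 3156, ⌊√D⌋ = 56
descent: ρ → (-25,16,29)  [lands on river]
river: ρ → (29,42,-12)
river: ρ → (-12,54,5)
river: ρ → (5,56,-1)
river: ρ → (-1,56,5)
river: ρ → (5,54,-12)
river: ρ → (-12,42,29)
river: ρ → (29,16,-25)
river: ρ → (-25,34,20)
river: ρ → (20,46,-13)
river: ρ → (-13,32,41)
river: ρ → (41,50,-4)
river: ρ → (-4,54,15)
river: ρ → (15,36,-31)
river: ρ → (-31,26,20)
river: ρ → (20,54,-3)
river: ρ → (-3,54,20)
river: ρ → (20,26,-31)
river: ρ → (-31,36,15)
river: ρ → (15,54,-4)
river: ρ → (-4,50,41)
river: ρ → (41,32,-13)
river: ρ → (-13,46,20)
river: ρ → (20,34,-25)
ρ-cycle length = 24 (tail of 1 descent step not counted)

24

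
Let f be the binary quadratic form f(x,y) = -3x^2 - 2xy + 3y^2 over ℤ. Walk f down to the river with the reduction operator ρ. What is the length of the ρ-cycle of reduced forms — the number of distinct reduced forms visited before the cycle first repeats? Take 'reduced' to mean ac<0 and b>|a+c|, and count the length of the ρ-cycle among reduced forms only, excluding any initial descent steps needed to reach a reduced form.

D = 40, ⌊√D⌋ = 6
descent: ρ → (3,2,-3)  [lands on river]
river: ρ → (-3,4,2)
river: ρ → (2,4,-3)
river: ρ → (-3,2,3)
river: ρ → (3,4,-2)
river: ρ → (-2,4,3)
ρ-cycle length = 6 (tail of 1 descent step not counted)

6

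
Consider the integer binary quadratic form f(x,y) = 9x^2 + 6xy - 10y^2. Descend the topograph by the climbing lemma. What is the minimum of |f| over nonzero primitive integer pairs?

river: ρ → (-10,14,5)
river: ρ → (5,16,-7)
river: ρ → (-7,12,9)
river: ρ → (9,6,-10)
closes: descent 0, river 4
min |a| on river = 5

5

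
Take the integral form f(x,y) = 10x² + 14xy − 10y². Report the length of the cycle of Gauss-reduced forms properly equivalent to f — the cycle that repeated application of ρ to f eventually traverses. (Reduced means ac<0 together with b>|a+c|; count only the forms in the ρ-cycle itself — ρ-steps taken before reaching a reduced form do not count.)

D = 596, ⌊√D⌋ = 24
river: ρ → (-10,6,14)
river: ρ → (14,22,-2)
river: ρ → (-2,22,14)
river: ρ → (14,6,-10)
river: ρ → (-10,14,10)
river: ρ → (10,6,-14)
river: ρ → (-14,22,2)
river: ρ → (2,22,-14)
river: ρ → (-14,6,10)
river: ρ → (10,14,-10)
ρ-cycle length = 10 (tail of 0 descent steps not counted)

10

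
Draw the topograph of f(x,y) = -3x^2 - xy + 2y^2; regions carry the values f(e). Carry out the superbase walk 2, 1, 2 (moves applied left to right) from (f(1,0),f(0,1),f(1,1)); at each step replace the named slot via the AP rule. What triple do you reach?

start (-3,2,-2) = (f(1,0),f(0,1),f(1,1))
replace slot 2: 2·((-3)+(-2)) − 2 = -12 → (-3,-12,-2)
replace slot 1: 2·((-12)+(-2)) − (-3) = -25 → (-25,-12,-2)
replace slot 2: 2·((-25)+(-2)) − (-12) = -42 → (-25,-42,-2)

-25,-42,-2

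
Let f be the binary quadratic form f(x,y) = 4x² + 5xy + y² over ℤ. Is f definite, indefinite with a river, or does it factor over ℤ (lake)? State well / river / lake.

D = b²−4ac = 5² − 4·4·1 = 9
D = 3² is a perfect square ⇒ form factors over ℤ ⇒ lakes

lake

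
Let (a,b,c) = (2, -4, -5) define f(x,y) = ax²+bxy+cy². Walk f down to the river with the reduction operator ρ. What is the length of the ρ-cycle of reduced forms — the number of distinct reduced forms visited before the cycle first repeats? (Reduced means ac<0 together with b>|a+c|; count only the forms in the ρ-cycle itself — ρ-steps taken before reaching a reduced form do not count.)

D = 56, ⌊√D⌋ = 7
descent: ρ → (-5,4,2)  [lands on river]
river: ρ → (2,4,-5)
river: ρ → (-5,6,1)
river: ρ → (1,6,-5)
ρ-cycle length = 4 (tail of 1 descent step not counted)

4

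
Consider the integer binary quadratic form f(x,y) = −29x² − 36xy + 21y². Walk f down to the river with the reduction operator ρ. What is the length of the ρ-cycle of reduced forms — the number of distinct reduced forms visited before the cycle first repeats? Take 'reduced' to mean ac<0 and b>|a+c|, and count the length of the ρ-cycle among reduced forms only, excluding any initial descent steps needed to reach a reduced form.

D = 3732, ⌊√D⌋ = 61
descent: ρ → (21,36,-29)  [lands on river]
river: ρ → (-29,22,28)
river: ρ → (28,34,-23)
river: ρ → (-23,58,4)
river: ρ → (4,54,-51)
river: ρ → (-51,48,7)
river: ρ → (7,50,-44)
river: ρ → (-44,38,13)
river: ρ → (13,40,-41)
river: ρ → (-41,42,12)
river: ρ → (12,54,-17)
river: ρ → (-17,48,21)
ρ-cycle length = 12 (tail of 1 descent step not counted)

12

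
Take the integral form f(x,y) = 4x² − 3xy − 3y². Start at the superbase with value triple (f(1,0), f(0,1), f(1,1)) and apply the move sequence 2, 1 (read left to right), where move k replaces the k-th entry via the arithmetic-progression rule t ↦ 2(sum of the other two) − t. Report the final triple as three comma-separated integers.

start (4,-3,-2) = (f(1,0),f(0,1),f(1,1))
replace slot 2: 2·(4+(-2)) − (-3) = 7 → (4,7,-2)
replace slot 1: 2·(7+(-2)) − 4 = 6 → (6,7,-2)

6,7,-2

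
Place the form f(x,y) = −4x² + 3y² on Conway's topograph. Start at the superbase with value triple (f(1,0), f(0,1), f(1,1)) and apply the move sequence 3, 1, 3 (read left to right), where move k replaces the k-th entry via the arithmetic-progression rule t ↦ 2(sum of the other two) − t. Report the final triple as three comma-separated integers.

start (-4,3,-1) = (f(1,0),f(0,1),f(1,1))
replace slot 3: 2·((-4)+3) − (-1) = -1 → (-4,3,-1)
replace slot 1: 2·(3+(-1)) − (-4) = 8 → (8,3,-1)
replace slot 3: 2·(8+3) − (-1) = 23 → (8,3,23)

8,3,23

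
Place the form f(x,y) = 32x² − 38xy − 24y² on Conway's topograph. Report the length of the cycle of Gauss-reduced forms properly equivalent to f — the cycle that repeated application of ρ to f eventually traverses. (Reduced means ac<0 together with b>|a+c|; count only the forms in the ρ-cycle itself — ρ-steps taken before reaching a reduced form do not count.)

D = 4516, ⌊√D⌋ = 67
descent: ρ → (-24,38,32)  [lands on river]
river: ρ → (32,26,-30)
river: ρ → (-30,34,28)
river: ρ → (28,22,-36)
river: ρ → (-36,50,14)
river: ρ → (14,62,-12)
river: ρ → (-12,58,24)
river: ρ → (24,38,-32)
river: ρ → (-32,26,30)
river: ρ → (30,34,-28)
river: ρ → (-28,22,36)
river: ρ → (36,50,-14)
river: ρ → (-14,62,12)
river: ρ → (12,58,-24)
ρ-cycle length = 14 (tail of 1 descent step not counted)

14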